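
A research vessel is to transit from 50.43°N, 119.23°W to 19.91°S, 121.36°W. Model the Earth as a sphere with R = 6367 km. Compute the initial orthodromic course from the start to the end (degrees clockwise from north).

182.1°

N = sin Δλ·cos φ₂ = -0.0349;  D = cos φ₁ sin φ₂ − sin φ₁ cos φ₂ cos Δλ = -0.9412
initial course = atan2(N, D) = 182.13°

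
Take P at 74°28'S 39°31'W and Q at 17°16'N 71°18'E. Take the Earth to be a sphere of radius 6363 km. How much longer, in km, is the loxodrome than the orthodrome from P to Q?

Great circle: cos σ = sin φ₁ sin φ₂ + cos φ₁ cos φ₂ cos Δλ,  σ = 1.9572 rad → d_gc = 12453.7 km
Rhumb line: Δψ = +2.2983, q = Δφ/Δψ = 0.6966, d_rh = R√(Δφ²+q²Δλ²) = 13314.9 km
Excess = 13314.9 − 12453.7 = 861.2 ≈ 861 km

861 km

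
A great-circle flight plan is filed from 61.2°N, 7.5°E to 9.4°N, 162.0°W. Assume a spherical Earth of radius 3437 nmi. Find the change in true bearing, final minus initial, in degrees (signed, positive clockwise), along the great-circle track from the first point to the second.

Initial bearing θ₁ = atan2(sin Δλ cos φ₂, cos φ₁ sin φ₂ − sin φ₁ cos φ₂ cos Δλ) = 349.04°
Final bearing θ₂ = (initial bearing from the destination back to the start) + 180° = 185.33°
Δθ = θ₂ − θ₁ = -163.7°

-163.7°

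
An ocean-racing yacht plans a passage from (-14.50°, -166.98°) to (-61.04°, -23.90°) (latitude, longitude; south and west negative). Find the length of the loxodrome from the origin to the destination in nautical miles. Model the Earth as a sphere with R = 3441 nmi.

Δψ = ln[tan(π/4+φ₂/2)/tan(π/4+φ₁/2)] = -1.0980;  Δφ = -0.8123 rad,  Δλ = +2.4972 rad
q = Δφ/Δψ = 0.7398
d = R·√(Δφ² + q²Δλ²) = 3441·2.01803 = 6944 nmi

6944 nmi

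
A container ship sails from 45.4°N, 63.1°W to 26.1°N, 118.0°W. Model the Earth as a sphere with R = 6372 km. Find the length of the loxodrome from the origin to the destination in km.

Rhumb course C = atan2(Δλ, Δψ) with Δψ = ln[tan(π/4+φ₂/2)/tan(π/4+φ₁/2)] = -0.4191, Δλ = -0.9582 → C = 246.37°
d = R·|Δφ| / |cos C| = 6372·0.33685 / 0.40075 = 5356 km

5356 km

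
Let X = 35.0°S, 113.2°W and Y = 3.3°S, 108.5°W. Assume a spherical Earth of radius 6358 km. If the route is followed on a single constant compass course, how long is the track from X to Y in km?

3551 km

Δψ = ln[tan(π/4+φ₂/2)/tan(π/4+φ₁/2)] = +0.5952;  Δφ = +0.5533 rad,  Δλ = +0.0820 rad
q = Δφ/Δψ = 0.9295
d = R·√(Δφ² + q²Δλ²) = 6358·0.55850 = 3551 km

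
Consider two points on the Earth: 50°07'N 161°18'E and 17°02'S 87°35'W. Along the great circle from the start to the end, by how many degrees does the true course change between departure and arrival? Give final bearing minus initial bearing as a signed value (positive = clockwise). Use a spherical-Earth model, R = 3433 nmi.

At departure: θ₁ = atan2(sin Δλ cos φ₂, cos φ₁ sin φ₂ − sin φ₁ cos φ₂ cos Δλ) = 85.10°
At arrival: θ₂ = atan2(sin Δλ cos φ₁, −cos φ₂ sin φ₁ + sin φ₂ cos φ₁ cos Δλ) = 138.07°
Δθ = θ₂ − θ₁ = +53.0°

+53.0°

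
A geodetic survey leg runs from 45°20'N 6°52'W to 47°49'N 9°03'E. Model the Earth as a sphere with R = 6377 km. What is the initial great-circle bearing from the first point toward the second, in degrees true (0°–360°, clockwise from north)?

71.5°

θ = atan2( sin Δλ·cos φ₂ ,  cos φ₁ sin φ₂ − sin φ₁ cos φ₂ cos Δλ )
  = atan2(+0.1842, +0.0616) = 71.49°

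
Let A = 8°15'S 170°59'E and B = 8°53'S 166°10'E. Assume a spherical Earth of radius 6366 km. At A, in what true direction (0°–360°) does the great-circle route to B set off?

N = sin Δλ·cos φ₂ = -0.0830;  D = cos φ₁ sin φ₂ − sin φ₁ cos φ₂ cos Δλ = -0.0116
initial course = atan2(N, D) = 262.07°

262.1°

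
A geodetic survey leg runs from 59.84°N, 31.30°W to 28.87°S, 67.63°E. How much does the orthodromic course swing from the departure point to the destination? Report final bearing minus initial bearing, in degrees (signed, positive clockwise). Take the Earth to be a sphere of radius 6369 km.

Initial bearing θ₁ = atan2(sin Δλ cos φ₂, cos φ₁ sin φ₂ − sin φ₁ cos φ₂ cos Δλ) = 98.22°
Final bearing θ₂ = (initial bearing from the destination back to the start) + 180° = 145.40°
Δθ = θ₂ − θ₁ = +47.2°

+47.2°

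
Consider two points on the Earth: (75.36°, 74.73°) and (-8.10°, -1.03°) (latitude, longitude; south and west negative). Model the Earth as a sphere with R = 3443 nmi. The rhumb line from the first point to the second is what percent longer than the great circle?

3.3%

Great circle: σ = 1.6456 rad → d_gc = Rσ = 5665.9 nmi
Rhumb: Δφ = -1.4567, Δλ = -1.3223, Δψ = -2.1940, q = Δφ/Δψ = 0.6639 → d_rh = R√(Δφ²+q²Δλ²) = 5855.6 nmi
Excess = (5855.6 − 5665.9) / 5665.9 = 189.7 / 5665.9 = 3.348% ≈ 3.3%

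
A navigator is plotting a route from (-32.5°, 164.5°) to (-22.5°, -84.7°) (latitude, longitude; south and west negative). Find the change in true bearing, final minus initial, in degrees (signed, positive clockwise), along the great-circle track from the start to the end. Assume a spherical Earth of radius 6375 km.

-67.8°

Initial bearing θ₁ = atan2(sin Δλ cos φ₂, cos φ₁ sin φ₂ − sin φ₁ cos φ₂ cos Δλ) = 120.02°
Final bearing θ₂ = (initial bearing from the destination back to the start) + 180° = 52.23°
Δθ = θ₂ − θ₁ = -67.8°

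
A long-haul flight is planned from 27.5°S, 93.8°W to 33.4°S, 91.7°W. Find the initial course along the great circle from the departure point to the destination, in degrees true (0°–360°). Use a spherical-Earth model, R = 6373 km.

163.5°

θ = atan2( sin Δλ·cos φ₂ ,  cos φ₁ sin φ₂ − sin φ₁ cos φ₂ cos Δλ )
  = atan2(+0.0306, -0.1031) = 163.47°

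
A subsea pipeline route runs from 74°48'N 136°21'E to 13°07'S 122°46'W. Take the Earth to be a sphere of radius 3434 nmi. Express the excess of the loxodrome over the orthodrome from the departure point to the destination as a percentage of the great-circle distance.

5.9%

Great circle: σ = 1.8413 rad → d_gc = Rσ = 6323.0 nmi
Rhumb: Δφ = -1.5344, Δλ = +1.7607, Δψ = -2.2451, q = Δφ/Δψ = 0.6834 → d_rh = R√(Δφ²+q²Δλ²) = 6696.4 nmi
Excess = (6696.4 − 6323.0) / 6323.0 = 373.4 / 6323.0 = 5.91% ≈ 5.9%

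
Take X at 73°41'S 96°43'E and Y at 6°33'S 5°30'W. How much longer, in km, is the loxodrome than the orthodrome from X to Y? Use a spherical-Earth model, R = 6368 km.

745 km

Great circle: cos σ = sin φ₁ sin φ₂ + cos φ₁ cos φ₂ cos Δλ,  σ = 1.5204 rad → d_gc = 9681.7 km
Rhumb line: Δψ = +1.8278, q = Δφ/Δψ = 0.6410, d_rh = R√(Δφ²+q²Δλ²) = 10426.3 km
Excess = 10426.3 − 9681.7 = 744.6 ≈ 745 km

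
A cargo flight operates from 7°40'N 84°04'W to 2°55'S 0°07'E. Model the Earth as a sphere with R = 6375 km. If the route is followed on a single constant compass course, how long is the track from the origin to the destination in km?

9419 km

Δψ = ln[tan(π/4+φ₂/2)/tan(π/4+φ₁/2)] = -0.1851;  Δφ = -0.1847 rad,  Δλ = +1.4693 rad
q = Δφ/Δψ = 0.9977
d = R·√(Δφ² + q²Δλ²) = 6375·1.47751 = 9419 km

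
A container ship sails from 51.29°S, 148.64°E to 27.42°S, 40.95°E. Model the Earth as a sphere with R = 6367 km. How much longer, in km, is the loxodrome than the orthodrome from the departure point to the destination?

693 km

Great circle: cos σ = sin φ₁ sin φ₂ + cos φ₁ cos φ₂ cos Δλ,  σ = 1.3790 rad → d_gc = 8779.8 km
Rhumb line: Δψ = +0.5482, q = Δφ/Δψ = 0.7599, d_rh = R√(Δφ²+q²Δλ²) = 9472.9 km
Excess = 9472.9 − 8779.8 = 693.1 ≈ 693 km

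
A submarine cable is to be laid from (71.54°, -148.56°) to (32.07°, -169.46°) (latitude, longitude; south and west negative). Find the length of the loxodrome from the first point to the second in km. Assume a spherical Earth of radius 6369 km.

Δψ = ln[tan(π/4+φ₂/2)/tan(π/4+φ₁/2)] = -1.2256;  Δφ = -0.6889 rad,  Δλ = -0.3648 rad
q = Δφ/Δψ = 0.5621
d = R·√(Δφ² + q²Δλ²) = 6369·0.71875 = 4578 km

4578 km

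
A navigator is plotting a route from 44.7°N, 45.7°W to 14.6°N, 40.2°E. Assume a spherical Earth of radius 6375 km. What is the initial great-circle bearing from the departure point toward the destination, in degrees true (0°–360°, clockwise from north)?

82.3°

N = sin Δλ·cos φ₂ = +0.9652;  D = cos φ₁ sin φ₂ − sin φ₁ cos φ₂ cos Δλ = +0.1305
initial course = atan2(N, D) = 82.30°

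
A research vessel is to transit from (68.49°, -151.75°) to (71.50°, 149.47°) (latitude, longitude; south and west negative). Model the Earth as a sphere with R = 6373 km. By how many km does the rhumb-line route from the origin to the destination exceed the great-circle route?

87 km

Great circle: cos σ = sin φ₁ sin φ₂ + cos φ₁ cos φ₂ cos Δλ,  σ = 0.3405 rad → d_gc = 2170.1 km
Rhumb line: Δψ = +0.1538, q = Δφ/Δψ = 0.3415, d_rh = R√(Δφ²+q²Δλ²) = 2257.5 km
Excess = 2257.5 − 2170.1 = 87.4 ≈ 87 km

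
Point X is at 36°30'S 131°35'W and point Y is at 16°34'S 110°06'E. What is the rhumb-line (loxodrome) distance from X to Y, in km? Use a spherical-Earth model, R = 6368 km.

Rhumb course C = atan2(Δλ, Δψ) with Δψ = ln[tan(π/4+φ₂/2)/tan(π/4+φ₁/2)] = +0.3918, Δλ = -2.0650 → C = 280.74°
d = R·|Δφ| / |cos C| = 6368·0.34790 / 0.18642 = 11884 km

11884 km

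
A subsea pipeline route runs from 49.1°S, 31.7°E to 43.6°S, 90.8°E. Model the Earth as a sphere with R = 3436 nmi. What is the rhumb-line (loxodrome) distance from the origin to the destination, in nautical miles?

Rhumb course C = atan2(Δλ, Δψ) with Δψ = ln[tan(π/4+φ₂/2)/tan(π/4+φ₁/2)] = +0.1392, Δλ = +1.0315 → C = 82.31°
d = R·|Δφ| / |cos C| = 3436·0.09599 / 0.13378 = 2466 nmi

2466 nmi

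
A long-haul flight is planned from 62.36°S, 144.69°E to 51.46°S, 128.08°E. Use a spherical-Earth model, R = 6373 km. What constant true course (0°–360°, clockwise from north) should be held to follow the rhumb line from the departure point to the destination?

Meridional parts: M(φ₁)=-1.4024, M(φ₂)=-1.0509 → ΔM = +0.3515;  Δλ = -0.2899 rad
tan C = Δλ / ΔM = -0.8247 → C = 320.49°

320.5°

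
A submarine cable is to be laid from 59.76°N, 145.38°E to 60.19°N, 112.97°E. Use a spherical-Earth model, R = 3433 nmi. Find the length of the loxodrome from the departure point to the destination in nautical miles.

Δψ = ln[tan(π/4+φ₂/2)/tan(π/4+φ₁/2)] = +0.0150;  Δφ = +0.0075 rad,  Δλ = -0.5657 rad
q = Δφ/Δψ = 0.5004
d = R·√(Δφ² + q²Δλ²) = 3433·0.28314 = 972 nmi

972 nmi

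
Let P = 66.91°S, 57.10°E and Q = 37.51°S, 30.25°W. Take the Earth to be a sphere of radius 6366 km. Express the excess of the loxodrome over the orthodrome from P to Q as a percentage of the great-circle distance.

Great circle: σ = 0.9588 rad → d_gc = Rσ = 6103.7 km
Rhumb: Δφ = +0.5131, Δλ = -1.5245, Δψ = +0.8811, q = Δφ/Δψ = 0.5823 → d_rh = R√(Δφ²+q²Δλ²) = 6527.9 km
Excess = (6527.9 − 6103.7) / 6103.7 = 424.2 / 6103.7 = 6.9499% ≈ 6.9%

6.9%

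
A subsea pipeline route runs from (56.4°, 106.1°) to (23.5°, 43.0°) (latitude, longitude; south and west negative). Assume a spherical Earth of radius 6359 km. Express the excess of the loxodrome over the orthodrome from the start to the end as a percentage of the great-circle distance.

Great circle: σ = 0.9743 rad → d_gc = Rσ = 6195.7 km
Rhumb: Δφ = -0.5742, Δλ = -1.1013, Δψ = -0.7754, q = Δφ/Δψ = 0.7405 → d_rh = R√(Δφ²+q²Δλ²) = 6342.4 km
Excess = (6342.4 − 6195.7) / 6195.7 = 146.7 / 6195.7 = 2.37% ≈ 2.4%

2.4%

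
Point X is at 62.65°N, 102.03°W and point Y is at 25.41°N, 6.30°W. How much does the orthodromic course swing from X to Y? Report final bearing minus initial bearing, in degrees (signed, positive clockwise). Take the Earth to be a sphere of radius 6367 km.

At departure: θ₁ = atan2(sin Δλ cos φ₂, cos φ₁ sin φ₂ − sin φ₁ cos φ₂ cos Δλ) = 72.86°
At arrival: θ₂ = atan2(sin Δλ cos φ₁, −cos φ₂ sin φ₁ + sin φ₂ cos φ₁ cos Δλ) = 150.92°
Δθ = θ₂ − θ₁ = +78.1°

+78.1°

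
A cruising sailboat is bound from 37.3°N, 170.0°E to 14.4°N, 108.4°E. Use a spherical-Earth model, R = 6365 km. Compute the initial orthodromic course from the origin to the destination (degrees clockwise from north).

N = sin Δλ·cos φ₂ = -0.8520;  D = cos φ₁ sin φ₂ − sin φ₁ cos φ₂ cos Δλ = -0.0813
initial course = atan2(N, D) = 264.55°

264.5°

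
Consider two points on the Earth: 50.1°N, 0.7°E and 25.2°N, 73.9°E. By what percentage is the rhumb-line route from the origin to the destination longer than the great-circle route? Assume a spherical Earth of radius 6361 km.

Great circle: σ = 1.0537 rad → d_gc = Rσ = 6702.3 km
Rhumb: Δφ = -0.4346, Δλ = +1.2776, Δψ = -0.5587, q = Δφ/Δψ = 0.7779 → d_rh = R√(Δφ²+q²Δλ²) = 6899.7 km
Excess = (6899.7 − 6702.3) / 6702.3 = 197.4 / 6702.3 = 2.945% ≈ 2.9%

2.9%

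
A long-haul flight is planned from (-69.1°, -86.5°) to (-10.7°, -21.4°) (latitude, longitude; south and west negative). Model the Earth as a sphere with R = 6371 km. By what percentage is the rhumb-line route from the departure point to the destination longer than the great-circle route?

Great circle: σ = 1.2440 rad → d_gc = Rσ = 7925.3 km
Rhumb: Δφ = +1.0193, Δλ = +1.1362, Δψ = +1.5026, q = Δφ/Δψ = 0.6783 → d_rh = R√(Δφ²+q²Δλ²) = 8141.3 km
Excess = (8141.3 − 7925.3) / 7925.3 = 216.0 / 7925.3 = 2.73% ≈ 2.7%

2.7%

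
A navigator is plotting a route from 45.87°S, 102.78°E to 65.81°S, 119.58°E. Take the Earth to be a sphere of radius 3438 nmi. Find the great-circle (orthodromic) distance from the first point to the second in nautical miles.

Haversine: a = sin²(Δφ/2)+cos φ₁ cos φ₂ sin²(Δλ/2) = 0.03606;  σ = 2·atan2(√a,√(1−a))
σ = 21.894° → d = Rσ = 3438·0.38213 = 1314 nmi

1314 nmi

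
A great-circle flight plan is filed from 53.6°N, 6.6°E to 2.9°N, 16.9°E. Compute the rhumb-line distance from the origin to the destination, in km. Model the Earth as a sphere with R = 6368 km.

Δψ = ln[tan(π/4+φ₂/2)/tan(π/4+φ₁/2)] = -1.0617;  Δφ = -0.8849 rad,  Δλ = +0.1798 rad
q = Δφ/Δψ = 0.8334
d = R·√(Δφ² + q²Δλ²) = 6368·0.89748 = 5715 km

5715 km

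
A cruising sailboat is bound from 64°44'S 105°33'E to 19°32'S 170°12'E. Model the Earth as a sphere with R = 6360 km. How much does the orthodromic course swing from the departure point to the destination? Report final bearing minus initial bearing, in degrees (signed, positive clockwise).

-49.4°

At departure: θ₁ = atan2(sin Δλ cos φ₂, cos φ₁ sin φ₂ − sin φ₁ cos φ₂ cos Δλ) = 75.38°
At arrival: θ₂ = atan2(sin Δλ cos φ₁, −cos φ₂ sin φ₁ + sin φ₂ cos φ₁ cos Δλ) = 25.99°
Δθ = θ₂ − θ₁ = -49.4°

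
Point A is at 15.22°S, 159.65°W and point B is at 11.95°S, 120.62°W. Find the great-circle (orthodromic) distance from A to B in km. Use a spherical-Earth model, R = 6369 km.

cos σ = sin φ₁ sin φ₂ + cos φ₁ cos φ₂ cos Δλ
      = sin(-15.22°)sin(-11.95°) + cos(-15.22°)cos(-11.95°)cos(39.03°) = 0.7877
σ = 38.030° → d = Rσ = 6369·0.66376 = 4227 km

4227 km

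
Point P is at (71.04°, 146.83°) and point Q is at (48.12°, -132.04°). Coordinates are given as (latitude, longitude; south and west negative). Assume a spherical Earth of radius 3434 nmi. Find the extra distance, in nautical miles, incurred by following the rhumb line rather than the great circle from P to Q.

173 nmi

Great circle: cos σ = sin φ₁ sin φ₂ + cos φ₁ cos φ₂ cos Δλ,  σ = 0.7413 rad → d_gc = 2545.6 nmi
Rhumb line: Δψ = -0.8293, q = Δφ/Δψ = 0.4824, d_rh = R√(Δφ²+q²Δλ²) = 2718.3 nmi
Excess = 2718.3 − 2545.6 = 172.7 ≈ 173 nmi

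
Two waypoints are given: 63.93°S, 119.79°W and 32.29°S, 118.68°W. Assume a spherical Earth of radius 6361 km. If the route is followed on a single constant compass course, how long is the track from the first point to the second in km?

3514 km

Δψ = ln[tan(π/4+φ₂/2)/tan(π/4+φ₁/2)] = +0.8671;  Δφ = +0.5522 rad,  Δλ = +0.0194 rad
q = Δφ/Δψ = 0.6369
d = R·√(Δφ² + q²Δλ²) = 6361·0.55236 = 3514 km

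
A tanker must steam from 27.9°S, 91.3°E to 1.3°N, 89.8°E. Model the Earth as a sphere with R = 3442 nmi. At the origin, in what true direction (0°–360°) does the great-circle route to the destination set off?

θ = atan2( sin Δλ·cos φ₂ ,  cos φ₁ sin φ₂ − sin φ₁ cos φ₂ cos Δλ )
  = atan2(-0.0262, +0.4877) = 356.93°

356.9°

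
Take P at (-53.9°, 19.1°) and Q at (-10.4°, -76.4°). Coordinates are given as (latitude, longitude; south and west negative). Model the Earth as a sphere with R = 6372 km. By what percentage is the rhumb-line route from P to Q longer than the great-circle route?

Great circle: σ = 1.4804 rad → d_gc = Rσ = 9432.9 km
Rhumb: Δφ = +0.7592, Δλ = -1.6668, Δψ = +0.9387, q = Δφ/Δψ = 0.8088 → d_rh = R√(Δφ²+q²Δλ²) = 9858.7 km
Excess = (9858.7 − 9432.9) / 9432.9 = 425.8 / 9432.9 = 4.51% ≈ 4.5%

4.5%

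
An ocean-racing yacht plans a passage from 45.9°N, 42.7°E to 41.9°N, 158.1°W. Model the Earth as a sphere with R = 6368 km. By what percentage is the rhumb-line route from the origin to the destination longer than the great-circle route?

27.1%

Great circle: σ = 1.5754 rad → d_gc = Rσ = 10032.3 km
Rhumb: Δφ = -0.0698, Δλ = +2.7786, Δψ = -0.0969, q = Δφ/Δψ = 0.7201 → d_rh = R√(Δφ²+q²Δλ²) = 12749.7 km
Excess = (12749.7 − 10032.3) / 10032.3 = 2717.4 / 10032.3 = 27.09% ≈ 27.1%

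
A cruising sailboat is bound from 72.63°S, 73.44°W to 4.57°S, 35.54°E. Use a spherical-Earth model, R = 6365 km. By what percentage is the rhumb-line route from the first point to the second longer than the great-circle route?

8.6%

Great circle: σ = 1.5915 rad → d_gc = Rσ = 10130.2 km
Rhumb: Δφ = +1.1879, Δλ = +1.9021, Δψ = +1.7991, q = Δφ/Δψ = 0.6603 → d_rh = R√(Δφ²+q²Δλ²) = 11002.9 km
Excess = (11002.9 − 10130.2) / 10130.2 = 872.7 / 10130.2 = 8.61% ≈ 8.6%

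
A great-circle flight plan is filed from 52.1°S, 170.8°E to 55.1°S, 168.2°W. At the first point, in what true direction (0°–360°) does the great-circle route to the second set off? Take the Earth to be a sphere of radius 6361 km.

θ = atan2( sin Δλ·cos φ₂ ,  cos φ₁ sin φ₂ − sin φ₁ cos φ₂ cos Δλ )
  = atan2(+0.2050, -0.0823) = 111.88°

111.9°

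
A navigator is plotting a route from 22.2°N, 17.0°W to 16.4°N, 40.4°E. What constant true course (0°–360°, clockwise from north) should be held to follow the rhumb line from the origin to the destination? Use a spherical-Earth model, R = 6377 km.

Δψ = ln[tan(π/4+φ₂/2)/tan(π/4+φ₁/2)] = -0.1073
Δλ = +1.0018 rad (taken the short way round)
course = atan2(Δλ, Δψ) = 96.11°

96.1°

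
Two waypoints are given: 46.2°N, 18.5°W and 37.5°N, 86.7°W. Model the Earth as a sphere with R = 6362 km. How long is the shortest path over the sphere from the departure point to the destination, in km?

5548 km

Haversine: a = sin²(Δφ/2)+cos φ₁ cos φ₂ sin²(Δλ/2) = 0.17835;  σ = 2·atan2(√a,√(1−a))
σ = 49.961° → d = Rσ = 6362·0.87199 = 5548 km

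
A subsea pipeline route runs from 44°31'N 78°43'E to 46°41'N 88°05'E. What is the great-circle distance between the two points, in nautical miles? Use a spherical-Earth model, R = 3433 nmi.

413 nmi

cos σ = sin φ₁ sin φ₂ + cos φ₁ cos φ₂ cos Δλ
      = sin(44.52°)sin(46.68°) + cos(44.52°)cos(46.68°)cos(9.37°) = 0.9928
σ = 6.897° → d = Rσ = 3433·0.12038 = 413 nmi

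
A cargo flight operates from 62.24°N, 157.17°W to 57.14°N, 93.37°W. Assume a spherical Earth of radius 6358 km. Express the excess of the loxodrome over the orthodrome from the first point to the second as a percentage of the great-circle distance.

Great circle: σ = 0.5454 rad → d_gc = Rσ = 3467.9 km
Rhumb: Δφ = -0.0890, Δλ = +1.1135, Δψ = -0.1768, q = Δφ/Δψ = 0.5035 → d_rh = R√(Δφ²+q²Δλ²) = 3609.5 km
Excess = (3609.5 − 3467.9) / 3467.9 = 141.6 / 3467.9 = 4.08% ≈ 4.1%

4.1%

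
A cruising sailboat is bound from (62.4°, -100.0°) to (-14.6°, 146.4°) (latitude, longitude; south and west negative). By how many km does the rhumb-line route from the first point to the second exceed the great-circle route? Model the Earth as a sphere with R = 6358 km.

Great circle: cos σ = sin φ₁ sin φ₂ + cos φ₁ cos φ₂ cos Δλ,  σ = 1.9855 rad → d_gc = 12623.5 km
Rhumb line: Δψ = -1.6616, q = Δφ/Δψ = 0.8088, d_rh = R√(Δφ²+q²Δλ²) = 13302.8 km
Excess = 13302.8 − 12623.5 = 679.3 ≈ 679 km

679 km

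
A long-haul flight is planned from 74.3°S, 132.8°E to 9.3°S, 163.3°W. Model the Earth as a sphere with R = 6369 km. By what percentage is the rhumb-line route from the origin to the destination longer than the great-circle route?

2.8%

Great circle: σ = 1.2942 rad → d_gc = Rσ = 8242.9 km
Rhumb: Δφ = +1.1345, Δλ = +1.1153, Δψ = +1.8184, q = Δφ/Δψ = 0.6239 → d_rh = R√(Δφ²+q²Δλ²) = 8476.1 km
Excess = (8476.1 − 8242.9) / 8242.9 = 233.2 / 8242.9 = 2.83% ≈ 2.8%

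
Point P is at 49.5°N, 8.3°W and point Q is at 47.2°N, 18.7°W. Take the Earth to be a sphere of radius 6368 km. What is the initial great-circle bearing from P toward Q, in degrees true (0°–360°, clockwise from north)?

N = sin Δλ·cos φ₂ = -0.1227;  D = cos φ₁ sin φ₂ − sin φ₁ cos φ₂ cos Δλ = -0.0316
initial course = atan2(N, D) = 255.53°

255.5°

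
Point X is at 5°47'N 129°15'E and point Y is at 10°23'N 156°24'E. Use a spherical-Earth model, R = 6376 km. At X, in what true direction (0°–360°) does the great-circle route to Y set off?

θ = atan2( sin Δλ·cos φ₂ ,  cos φ₁ sin φ₂ − sin φ₁ cos φ₂ cos Δλ )
  = atan2(+0.4488, +0.0911) = 78.52°

78.5°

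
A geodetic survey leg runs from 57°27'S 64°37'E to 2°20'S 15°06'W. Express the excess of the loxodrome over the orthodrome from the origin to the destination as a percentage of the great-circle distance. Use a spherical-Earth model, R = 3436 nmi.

Great circle: σ = 1.4401 rad → d_gc = Rσ = 4948.3 nmi
Rhumb: Δφ = +0.9620, Δλ = -1.3913, Δψ = +1.1904, q = Δφ/Δψ = 0.8081 → d_rh = R√(Δφ²+q²Δλ²) = 5084.1 nmi
Excess = (5084.1 − 4948.3) / 4948.3 = 135.8 / 4948.3 = 2.74% ≈ 2.7%

2.7%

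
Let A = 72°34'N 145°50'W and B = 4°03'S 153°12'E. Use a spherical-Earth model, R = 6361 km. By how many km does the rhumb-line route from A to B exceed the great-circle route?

197 km

Great circle: cos σ = sin φ₁ sin φ₂ + cos φ₁ cos φ₂ cos Δλ,  σ = 1.4931 rad → d_gc = 9497.4 km
Rhumb line: Δψ = -1.9460, q = Δφ/Δψ = 0.6872, d_rh = R√(Δφ²+q²Δλ²) = 9694.6 km
Excess = 9694.6 − 9497.4 = 197.2 ≈ 197 km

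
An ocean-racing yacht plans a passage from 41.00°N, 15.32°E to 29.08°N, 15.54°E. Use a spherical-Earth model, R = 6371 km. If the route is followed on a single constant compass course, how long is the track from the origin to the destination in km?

1326 km

Rhumb course C = atan2(Δλ, Δψ) with Δψ = ln[tan(π/4+φ₂/2)/tan(π/4+φ₁/2)] = -0.2550, Δλ = +0.0038 → C = 179.14°
d = R·|Δφ| / |cos C| = 6371·0.20804 / 0.99989 = 1326 km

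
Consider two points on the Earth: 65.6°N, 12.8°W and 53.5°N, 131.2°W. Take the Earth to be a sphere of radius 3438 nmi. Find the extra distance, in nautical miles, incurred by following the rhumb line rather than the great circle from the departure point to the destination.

Great circle: cos σ = sin φ₁ sin φ₂ + cos φ₁ cos φ₂ cos Δλ,  σ = 0.9082 rad → d_gc = 3122.3 nmi
Rhumb line: Δψ = -0.4221, q = Δφ/Δψ = 0.5003, d_rh = R√(Δφ²+q²Δλ²) = 3627.9 nmi
Excess = 3627.9 − 3122.3 = 505.6 ≈ 506 nmi

506 nmi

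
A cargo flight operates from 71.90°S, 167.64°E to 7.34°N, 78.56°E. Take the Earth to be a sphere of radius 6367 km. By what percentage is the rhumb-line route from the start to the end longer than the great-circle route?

Great circle: σ = 1.6875 rad → d_gc = Rσ = 10744.6 km
Rhumb: Δφ = +1.3830, Δλ = -1.5547, Δψ = +1.9656, q = Δφ/Δψ = 0.7036 → d_rh = R√(Δφ²+q²Δλ²) = 11227.2 km
Excess = (11227.2 − 10744.6) / 10744.6 = 482.6 / 10744.6 = 4.49% ≈ 4.5%

4.5%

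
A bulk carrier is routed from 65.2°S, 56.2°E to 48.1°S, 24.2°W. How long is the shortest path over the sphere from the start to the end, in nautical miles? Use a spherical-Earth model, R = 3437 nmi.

cos σ = sin φ₁ sin φ₂ + cos φ₁ cos φ₂ cos Δλ
      = sin(-65.20°)sin(-48.10°) + cos(-65.20°)cos(-48.10°)cos(-80.40°) = 0.7224
σ = 43.748° → d = Rσ = 3437·0.76355 = 2624 nmi

2624 nmi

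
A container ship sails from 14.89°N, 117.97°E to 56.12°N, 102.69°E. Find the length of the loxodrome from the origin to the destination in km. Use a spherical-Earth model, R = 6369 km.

Rhumb course C = atan2(Δλ, Δψ) with Δψ = ln[tan(π/4+φ₂/2)/tan(π/4+φ₁/2)] = +0.9259, Δλ = -0.2667 → C = 343.93°
d = R·|Δφ| / |cos C| = 6369·0.71960 / 0.96094 = 4769 km

4769 km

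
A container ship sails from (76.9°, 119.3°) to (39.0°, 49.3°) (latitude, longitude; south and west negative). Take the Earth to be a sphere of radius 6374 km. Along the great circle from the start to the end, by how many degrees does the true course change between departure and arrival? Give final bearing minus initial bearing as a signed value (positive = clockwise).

-64.2°

At departure: θ₁ = atan2(sin Δλ cos φ₂, cos φ₁ sin φ₂ − sin φ₁ cos φ₂ cos Δλ) = 260.96°
At arrival: θ₂ = atan2(sin Δλ cos φ₁, −cos φ₂ sin φ₁ + sin φ₂ cos φ₁ cos Δλ) = 196.74°
Δθ = θ₂ − θ₁ = -64.2°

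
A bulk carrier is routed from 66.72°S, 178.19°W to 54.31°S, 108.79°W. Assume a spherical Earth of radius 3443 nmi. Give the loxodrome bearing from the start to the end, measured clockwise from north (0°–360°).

69.8°

Meridional parts: M(φ₁)=-1.5799, M(φ₂)=-1.1334 → ΔM = +0.4465;  Δλ = +1.2113 rad
tan C = Δλ / ΔM = +2.7130 → C = 69.77°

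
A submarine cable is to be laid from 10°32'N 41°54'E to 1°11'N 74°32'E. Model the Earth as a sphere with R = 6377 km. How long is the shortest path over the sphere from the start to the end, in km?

cos σ = sin φ₁ sin φ₂ + cos φ₁ cos φ₂ cos Δλ
      = sin(10.53°)sin(1.18°) + cos(10.53°)cos(1.18°)cos(32.63°) = 0.8315
σ = 33.742° → d = Rσ = 6377·0.58891 = 3755 km

3755 km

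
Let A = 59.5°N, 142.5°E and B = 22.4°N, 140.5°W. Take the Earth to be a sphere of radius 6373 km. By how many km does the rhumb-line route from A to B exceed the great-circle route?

Great circle: cos σ = sin φ₁ sin φ₂ + cos φ₁ cos φ₂ cos Δλ,  σ = 1.1220 rad → d_gc = 7150.4 km
Rhumb line: Δψ = -0.8983, q = Δφ/Δψ = 0.7208, d_rh = R√(Δφ²+q²Δλ²) = 7425.7 km
Excess = 7425.7 − 7150.4 = 275.3 ≈ 275 km

275 km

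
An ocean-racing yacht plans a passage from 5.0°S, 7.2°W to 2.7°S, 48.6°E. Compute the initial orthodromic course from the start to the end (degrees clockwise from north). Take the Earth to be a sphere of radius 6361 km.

θ = atan2( sin Δλ·cos φ₂ ,  cos φ₁ sin φ₂ − sin φ₁ cos φ₂ cos Δλ )
  = atan2(+0.8262, +0.0020) = 89.86°

89.9°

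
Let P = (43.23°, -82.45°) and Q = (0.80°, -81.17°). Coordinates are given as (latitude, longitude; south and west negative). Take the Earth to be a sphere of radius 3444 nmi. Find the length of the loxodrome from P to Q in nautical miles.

2551 nmi

Rhumb course C = atan2(Δλ, Δψ) with Δψ = ln[tan(π/4+φ₂/2)/tan(π/4+φ₁/2)] = -0.8244, Δλ = +0.0223 → C = 178.45°
d = R·|Δφ| / |cos C| = 3444·0.74054 / 0.99963 = 2551 nmi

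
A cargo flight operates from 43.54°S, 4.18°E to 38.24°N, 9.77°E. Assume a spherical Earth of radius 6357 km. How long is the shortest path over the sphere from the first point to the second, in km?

9091 km

Haversine: a = sin²(Δφ/2)+cos φ₁ cos φ₂ sin²(Δλ/2) = 0.42987;  σ = 2·atan2(√a,√(1−a))
σ = 81.937° → d = Rσ = 6357·1.43007 = 9091 km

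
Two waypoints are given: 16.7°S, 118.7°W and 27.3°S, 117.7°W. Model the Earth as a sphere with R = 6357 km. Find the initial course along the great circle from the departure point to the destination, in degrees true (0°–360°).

N = sin Δλ·cos φ₂ = +0.0155;  D = cos φ₁ sin φ₂ − sin φ₁ cos φ₂ cos Δλ = -0.1840
initial course = atan2(N, D) = 175.18°

175.2°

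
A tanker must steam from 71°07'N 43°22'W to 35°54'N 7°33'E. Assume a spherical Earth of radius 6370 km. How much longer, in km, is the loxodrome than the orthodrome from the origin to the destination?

110 km

Great circle: cos σ = sin φ₁ sin φ₂ + cos φ₁ cos φ₂ cos Δλ,  σ = 0.7669 rad → d_gc = 4884.9 km
Rhumb line: Δψ = -1.1219, q = Δφ/Δψ = 0.5479, d_rh = R√(Δφ²+q²Δλ²) = 4994.8 km
Excess = 4994.8 − 4884.9 = 109.9 ≈ 110 km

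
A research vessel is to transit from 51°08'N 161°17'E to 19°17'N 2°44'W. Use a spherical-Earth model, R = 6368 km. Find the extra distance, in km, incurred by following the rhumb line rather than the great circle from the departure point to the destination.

2903 km

Great circle: cos σ = sin φ₁ sin φ₂ + cos φ₁ cos φ₂ cos Δλ,  σ = 1.8884 rad → d_gc = 12025.3 km
Rhumb line: Δψ = -0.6987, q = Δφ/Δψ = 0.7956, d_rh = R√(Δφ²+q²Δλ²) = 14928.4 km
Excess = 14928.4 − 12025.3 = 2903.1 ≈ 2903 km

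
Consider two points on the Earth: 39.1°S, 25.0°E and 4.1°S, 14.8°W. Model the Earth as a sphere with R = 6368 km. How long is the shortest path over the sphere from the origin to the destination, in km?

cos σ = sin φ₁ sin φ₂ + cos φ₁ cos φ₂ cos Δλ
      = sin(-39.10°)sin(-4.10°) + cos(-39.10°)cos(-4.10°)cos(-39.80°) = 0.6398
σ = 50.224° → d = Rσ = 6368·0.87657 = 5582 km

5582 km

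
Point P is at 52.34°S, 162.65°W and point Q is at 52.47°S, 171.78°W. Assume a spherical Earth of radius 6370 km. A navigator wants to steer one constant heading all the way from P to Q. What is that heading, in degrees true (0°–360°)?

Meridional parts: M(φ₁)=-1.0758, M(φ₂)=-1.0796 → ΔM = -0.0037;  Δλ = -0.1593 rad
tan C = Δλ / ΔM = +42.8461 → C = 268.66°

268.7°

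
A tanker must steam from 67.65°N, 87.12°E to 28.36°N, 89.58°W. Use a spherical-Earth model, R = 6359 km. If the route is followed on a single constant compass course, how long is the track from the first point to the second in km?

12925 km

Rhumb course C = atan2(Δλ, Δψ) with Δψ = ln[tan(π/4+φ₂/2)/tan(π/4+φ₁/2)] = -1.1052, Δλ = -3.0840 → C = 250.28°
d = R·|Δφ| / |cos C| = 6359·0.68574 / 0.33737 = 12925 km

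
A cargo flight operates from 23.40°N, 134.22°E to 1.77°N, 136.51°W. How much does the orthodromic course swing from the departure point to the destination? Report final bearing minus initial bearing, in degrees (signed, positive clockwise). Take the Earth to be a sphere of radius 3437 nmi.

Initial bearing θ₁ = atan2(sin Δλ cos φ₂, cos φ₁ sin φ₂ − sin φ₁ cos φ₂ cos Δλ) = 88.67°
Final bearing θ₂ = (initial bearing from the destination back to the start) + 180° = 113.37°
Δθ = θ₂ − θ₁ = +24.7°

+24.7°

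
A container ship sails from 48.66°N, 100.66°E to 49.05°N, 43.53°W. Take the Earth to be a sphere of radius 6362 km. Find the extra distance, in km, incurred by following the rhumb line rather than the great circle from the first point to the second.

1926 km

Great circle: cos σ = sin φ₁ sin φ₂ + cos φ₁ cos φ₂ cos Δλ,  σ = 1.3531 rad → d_gc = 8608.3 km
Rhumb line: Δψ = +0.0103, q = Δφ/Δψ = 0.6580, d_rh = R√(Δφ²+q²Δλ²) = 10534.4 km
Excess = 10534.4 − 8608.3 = 1926.1 ≈ 1926 km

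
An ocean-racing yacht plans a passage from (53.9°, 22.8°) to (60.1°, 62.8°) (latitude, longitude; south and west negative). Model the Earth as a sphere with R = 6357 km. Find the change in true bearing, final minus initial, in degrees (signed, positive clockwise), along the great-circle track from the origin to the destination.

At departure: θ₁ = atan2(sin Δλ cos φ₂, cos φ₁ sin φ₂ − sin φ₁ cos φ₂ cos Δλ) = 57.74°
At arrival: θ₂ = atan2(sin Δλ cos φ₁, −cos φ₂ sin φ₁ + sin φ₂ cos φ₁ cos Δλ) = 91.74°
Δθ = θ₂ − θ₁ = +34.0°

+34.0°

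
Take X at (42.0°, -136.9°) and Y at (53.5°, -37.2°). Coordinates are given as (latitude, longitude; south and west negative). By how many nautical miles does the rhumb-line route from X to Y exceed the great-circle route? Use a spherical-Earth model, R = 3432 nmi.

Great circle: cos σ = sin φ₁ sin φ₂ + cos φ₁ cos φ₂ cos Δλ,  σ = 1.0890 rad → d_gc = 3737.3 nmi
Rhumb line: Δψ = +0.3003, q = Δφ/Δψ = 0.6685, d_rh = R√(Δφ²+q²Δλ²) = 4051.2 nmi
Excess = 4051.2 − 3737.3 = 313.9 ≈ 314 nmi

314 nmi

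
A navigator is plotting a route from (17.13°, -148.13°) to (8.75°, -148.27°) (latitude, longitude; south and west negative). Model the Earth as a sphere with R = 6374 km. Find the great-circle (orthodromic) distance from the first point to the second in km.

Haversine: a = sin²(Δφ/2)+cos φ₁ cos φ₂ sin²(Δλ/2) = 0.00534;  σ = 2·atan2(√a,√(1−a))
σ = 8.381° → d = Rσ = 6374·0.14628 = 932 km

932 km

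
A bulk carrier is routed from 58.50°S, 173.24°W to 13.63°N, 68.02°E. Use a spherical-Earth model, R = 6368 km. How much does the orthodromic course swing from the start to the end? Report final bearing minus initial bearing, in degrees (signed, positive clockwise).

At departure: θ₁ = atan2(sin Δλ cos φ₂, cos φ₁ sin φ₂ − sin φ₁ cos φ₂ cos Δλ) = 252.10°
At arrival: θ₂ = atan2(sin Δλ cos φ₁, −cos φ₂ sin φ₁ + sin φ₂ cos φ₁ cos Δλ) = 329.23°
Δθ = θ₂ − θ₁ = +77.1°

+77.1°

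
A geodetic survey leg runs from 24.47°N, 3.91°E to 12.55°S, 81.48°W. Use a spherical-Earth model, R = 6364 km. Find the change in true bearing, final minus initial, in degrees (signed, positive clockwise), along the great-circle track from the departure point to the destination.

Initial bearing θ₁ = atan2(sin Δλ cos φ₂, cos φ₁ sin φ₂ − sin φ₁ cos φ₂ cos Δλ) = 256.68°
Final bearing θ₂ = (initial bearing from the destination back to the start) + 180° = 245.15°
Δθ = θ₂ − θ₁ = -11.5°

-11.5°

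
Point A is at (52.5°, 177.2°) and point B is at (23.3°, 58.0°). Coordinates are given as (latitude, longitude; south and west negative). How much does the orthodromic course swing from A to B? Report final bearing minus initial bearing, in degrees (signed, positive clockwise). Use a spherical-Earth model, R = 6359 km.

Initial bearing θ₁ = atan2(sin Δλ cos φ₂, cos φ₁ sin φ₂ − sin φ₁ cos φ₂ cos Δλ) = 306.64°
Final bearing θ₂ = (initial bearing from the destination back to the start) + 180° = 212.13°
Δθ = θ₂ − θ₁ = -94.5°

-94.5°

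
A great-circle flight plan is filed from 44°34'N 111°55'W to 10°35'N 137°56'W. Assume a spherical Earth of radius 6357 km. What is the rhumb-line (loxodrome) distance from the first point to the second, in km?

4524 km

Rhumb course C = atan2(Δλ, Δψ) with Δψ = ln[tan(π/4+φ₂/2)/tan(π/4+φ₁/2)] = -0.6849, Δλ = -0.4541 → C = 213.54°
d = R·|Δφ| / |cos C| = 6357·0.59312 / 0.83348 = 4524 km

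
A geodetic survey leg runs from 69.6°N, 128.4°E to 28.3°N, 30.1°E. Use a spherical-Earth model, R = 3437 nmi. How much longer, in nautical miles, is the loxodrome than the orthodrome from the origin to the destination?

339 nmi

Great circle: cos σ = sin φ₁ sin φ₂ + cos φ₁ cos φ₂ cos Δλ,  σ = 1.1592 rad → d_gc = 3984.26 nmi
Rhumb line: Δψ = -1.1999, q = Δφ/Δψ = 0.6008, d_rh = R√(Δφ²+q²Δλ²) = 4322.83 nmi
Excess = 4322.83 − 3984.26 = 338.57 ≈ 339 nmi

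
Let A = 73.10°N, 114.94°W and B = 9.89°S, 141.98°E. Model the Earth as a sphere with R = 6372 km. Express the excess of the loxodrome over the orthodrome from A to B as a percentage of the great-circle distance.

Great circle: σ = 1.8020 rad → d_gc = Rσ = 11482.4 km
Rhumb: Δφ = -1.4484, Δλ = -1.7991, Δψ = -2.0803, q = Δφ/Δψ = 0.6963 → d_rh = R√(Δφ²+q²Δλ²) = 12202.3 km
Excess = (12202.3 − 11482.4) / 11482.4 = 719.9 / 11482.4 = 6.27% ≈ 6.3%

6.3%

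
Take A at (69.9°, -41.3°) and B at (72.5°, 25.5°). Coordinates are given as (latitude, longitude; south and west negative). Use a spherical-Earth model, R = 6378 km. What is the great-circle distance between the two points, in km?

cos σ = sin φ₁ sin φ₂ + cos φ₁ cos φ₂ cos Δλ
      = sin(69.90°)sin(72.50°) + cos(69.90°)cos(72.50°)cos(66.80°) = 0.9363
σ = 20.554° → d = Rσ = 6378·0.35874 = 2288 km

2288 km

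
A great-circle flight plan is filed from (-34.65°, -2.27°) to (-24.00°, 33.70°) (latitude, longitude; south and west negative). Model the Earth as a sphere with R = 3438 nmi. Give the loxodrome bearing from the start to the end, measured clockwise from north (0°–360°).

Δψ = ln[tan(π/4+φ₂/2)/tan(π/4+φ₁/2)] = +0.2137
Δλ = +0.6278 rad (taken the short way round)
course = atan2(Δλ, Δψ) = 71.20°

71.2°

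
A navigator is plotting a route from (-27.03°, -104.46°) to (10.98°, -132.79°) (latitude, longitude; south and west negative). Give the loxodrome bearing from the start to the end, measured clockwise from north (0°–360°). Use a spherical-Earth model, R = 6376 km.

Δψ = ln[tan(π/4+φ₂/2)/tan(π/4+φ₁/2)] = +0.6831
Δλ = -0.4945 rad (taken the short way round)
course = atan2(Δλ, Δψ) = 324.10°

324.1°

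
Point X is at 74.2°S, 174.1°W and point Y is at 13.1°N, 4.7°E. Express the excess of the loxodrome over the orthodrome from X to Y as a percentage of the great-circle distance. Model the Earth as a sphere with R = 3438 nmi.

27.2%

Great circle: σ = 2.0751 rad → d_gc = Rσ = 7134.3 nmi
Rhumb: Δφ = +1.5237, Δλ = +3.1206, Δψ = +2.2057, q = Δφ/Δψ = 0.6908 → d_rh = R√(Δφ²+q²Δλ²) = 9075.8 nmi
Excess = (9075.8 − 7134.3) / 7134.3 = 1941.5 / 7134.3 = 27.21% ≈ 27.2%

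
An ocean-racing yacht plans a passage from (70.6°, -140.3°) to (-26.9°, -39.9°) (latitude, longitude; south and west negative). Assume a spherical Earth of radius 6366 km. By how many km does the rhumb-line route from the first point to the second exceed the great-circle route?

533 km

Great circle: cos σ = sin φ₁ sin φ₂ + cos φ₁ cos φ₂ cos Δλ,  σ = 2.0717 rad → d_gc = 13188.45 km
Rhumb line: Δψ = -2.2542, q = Δφ/Δψ = 0.7549, d_rh = R√(Δφ²+q²Δλ²) = 13720.99 km
Excess = 13720.99 − 13188.45 = 532.54 ≈ 533 km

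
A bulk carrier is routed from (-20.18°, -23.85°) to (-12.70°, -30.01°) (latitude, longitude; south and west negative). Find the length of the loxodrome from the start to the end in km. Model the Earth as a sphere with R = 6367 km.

Δψ = ln[tan(π/4+φ₂/2)/tan(π/4+φ₁/2)] = +0.1362;  Δφ = +0.1306 rad,  Δλ = -0.1075 rad
q = Δφ/Δψ = 0.9583
d = R·√(Δφ² + q²Δλ²) = 6367·0.16631 = 1059 km

1059 km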